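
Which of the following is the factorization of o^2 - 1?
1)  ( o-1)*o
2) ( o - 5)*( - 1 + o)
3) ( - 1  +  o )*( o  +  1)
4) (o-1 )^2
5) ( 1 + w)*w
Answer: 3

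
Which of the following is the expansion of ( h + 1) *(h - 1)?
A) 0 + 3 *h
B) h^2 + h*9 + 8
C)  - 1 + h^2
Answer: C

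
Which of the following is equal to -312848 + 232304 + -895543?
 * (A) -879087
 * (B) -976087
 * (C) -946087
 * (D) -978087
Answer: B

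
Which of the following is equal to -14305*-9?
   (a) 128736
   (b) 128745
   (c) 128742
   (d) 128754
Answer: b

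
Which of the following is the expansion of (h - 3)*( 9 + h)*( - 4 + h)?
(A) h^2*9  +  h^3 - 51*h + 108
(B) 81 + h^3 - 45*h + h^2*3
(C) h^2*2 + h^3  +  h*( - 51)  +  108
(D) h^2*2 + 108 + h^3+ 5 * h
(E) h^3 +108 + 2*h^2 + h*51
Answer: C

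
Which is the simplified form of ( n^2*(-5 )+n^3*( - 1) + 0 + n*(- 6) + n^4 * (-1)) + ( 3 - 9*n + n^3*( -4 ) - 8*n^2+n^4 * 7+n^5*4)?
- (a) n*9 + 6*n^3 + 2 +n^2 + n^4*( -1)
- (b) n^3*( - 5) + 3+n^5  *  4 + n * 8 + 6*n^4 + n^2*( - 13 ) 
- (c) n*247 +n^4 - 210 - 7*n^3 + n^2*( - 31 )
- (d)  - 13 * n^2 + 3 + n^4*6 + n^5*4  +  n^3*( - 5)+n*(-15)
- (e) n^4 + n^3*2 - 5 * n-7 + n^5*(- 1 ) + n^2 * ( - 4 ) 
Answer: d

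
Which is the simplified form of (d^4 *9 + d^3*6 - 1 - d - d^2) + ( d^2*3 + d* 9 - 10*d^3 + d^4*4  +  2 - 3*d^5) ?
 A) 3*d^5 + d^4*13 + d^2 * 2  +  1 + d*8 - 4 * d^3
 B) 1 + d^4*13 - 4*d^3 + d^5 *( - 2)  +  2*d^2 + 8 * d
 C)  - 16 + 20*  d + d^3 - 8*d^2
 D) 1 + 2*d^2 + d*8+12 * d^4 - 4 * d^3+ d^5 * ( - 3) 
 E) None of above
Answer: E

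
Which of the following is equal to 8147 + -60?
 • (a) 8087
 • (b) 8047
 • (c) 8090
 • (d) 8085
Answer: a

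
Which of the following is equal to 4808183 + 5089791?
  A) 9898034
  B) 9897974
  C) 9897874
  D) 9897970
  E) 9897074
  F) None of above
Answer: B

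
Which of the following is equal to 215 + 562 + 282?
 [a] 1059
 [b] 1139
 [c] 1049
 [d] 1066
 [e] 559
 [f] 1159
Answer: a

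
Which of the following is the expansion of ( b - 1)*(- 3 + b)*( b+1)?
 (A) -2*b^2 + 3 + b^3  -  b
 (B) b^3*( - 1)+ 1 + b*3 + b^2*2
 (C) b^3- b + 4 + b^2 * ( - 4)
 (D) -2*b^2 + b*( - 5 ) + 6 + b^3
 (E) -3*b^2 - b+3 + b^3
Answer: E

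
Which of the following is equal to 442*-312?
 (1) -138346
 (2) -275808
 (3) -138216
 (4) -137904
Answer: 4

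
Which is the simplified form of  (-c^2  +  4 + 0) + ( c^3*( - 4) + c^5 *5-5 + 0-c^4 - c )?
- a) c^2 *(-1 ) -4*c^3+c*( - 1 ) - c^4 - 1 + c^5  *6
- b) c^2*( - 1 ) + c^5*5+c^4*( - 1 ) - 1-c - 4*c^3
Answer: b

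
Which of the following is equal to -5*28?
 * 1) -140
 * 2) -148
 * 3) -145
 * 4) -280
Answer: 1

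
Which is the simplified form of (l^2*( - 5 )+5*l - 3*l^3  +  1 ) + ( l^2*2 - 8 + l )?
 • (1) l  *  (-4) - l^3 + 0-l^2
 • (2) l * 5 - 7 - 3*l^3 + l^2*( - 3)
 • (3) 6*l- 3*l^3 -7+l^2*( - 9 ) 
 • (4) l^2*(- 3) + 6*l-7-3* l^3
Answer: 4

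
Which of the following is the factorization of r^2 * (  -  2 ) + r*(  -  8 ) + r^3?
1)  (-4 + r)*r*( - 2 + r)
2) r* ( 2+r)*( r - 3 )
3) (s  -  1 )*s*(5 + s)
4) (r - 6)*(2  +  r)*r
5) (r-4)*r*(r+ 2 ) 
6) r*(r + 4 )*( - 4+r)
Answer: 5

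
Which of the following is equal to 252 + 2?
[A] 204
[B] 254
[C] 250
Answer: B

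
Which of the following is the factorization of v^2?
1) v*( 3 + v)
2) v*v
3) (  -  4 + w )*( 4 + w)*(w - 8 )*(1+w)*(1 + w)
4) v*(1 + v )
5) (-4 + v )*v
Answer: 2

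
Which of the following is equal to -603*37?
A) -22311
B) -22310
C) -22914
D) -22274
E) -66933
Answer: A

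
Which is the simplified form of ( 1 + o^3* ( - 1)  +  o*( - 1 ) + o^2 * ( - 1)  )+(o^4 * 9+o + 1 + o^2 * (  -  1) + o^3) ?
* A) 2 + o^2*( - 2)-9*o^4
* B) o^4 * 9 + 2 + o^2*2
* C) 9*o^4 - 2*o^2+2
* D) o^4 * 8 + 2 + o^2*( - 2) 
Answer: C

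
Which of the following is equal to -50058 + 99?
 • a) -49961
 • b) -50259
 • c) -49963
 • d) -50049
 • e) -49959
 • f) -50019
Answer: e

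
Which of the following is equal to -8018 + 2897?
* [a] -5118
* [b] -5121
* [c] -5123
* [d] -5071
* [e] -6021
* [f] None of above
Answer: b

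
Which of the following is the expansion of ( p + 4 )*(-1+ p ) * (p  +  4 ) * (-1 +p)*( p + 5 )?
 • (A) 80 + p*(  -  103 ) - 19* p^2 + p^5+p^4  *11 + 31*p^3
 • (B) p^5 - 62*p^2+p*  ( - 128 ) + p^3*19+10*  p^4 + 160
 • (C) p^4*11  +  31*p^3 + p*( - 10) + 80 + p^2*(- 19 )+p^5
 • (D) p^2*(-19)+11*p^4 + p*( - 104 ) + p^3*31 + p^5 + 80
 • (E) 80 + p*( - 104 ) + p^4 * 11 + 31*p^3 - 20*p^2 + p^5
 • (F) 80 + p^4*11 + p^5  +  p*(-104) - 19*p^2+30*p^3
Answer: D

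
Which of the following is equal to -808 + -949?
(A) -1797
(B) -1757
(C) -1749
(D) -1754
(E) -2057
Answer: B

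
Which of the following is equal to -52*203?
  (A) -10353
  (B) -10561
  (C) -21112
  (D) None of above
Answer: D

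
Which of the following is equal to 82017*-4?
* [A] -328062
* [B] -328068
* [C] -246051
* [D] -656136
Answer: B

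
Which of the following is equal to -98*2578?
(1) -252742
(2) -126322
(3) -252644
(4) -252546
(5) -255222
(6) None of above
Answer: 3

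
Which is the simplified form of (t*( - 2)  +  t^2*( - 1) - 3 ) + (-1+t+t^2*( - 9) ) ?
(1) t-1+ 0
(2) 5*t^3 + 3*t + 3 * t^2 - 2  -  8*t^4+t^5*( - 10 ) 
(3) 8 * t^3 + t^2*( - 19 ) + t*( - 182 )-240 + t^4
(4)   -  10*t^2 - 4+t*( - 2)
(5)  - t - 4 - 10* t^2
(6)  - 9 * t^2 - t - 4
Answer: 5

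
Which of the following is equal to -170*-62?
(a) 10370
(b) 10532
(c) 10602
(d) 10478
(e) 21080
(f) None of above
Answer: f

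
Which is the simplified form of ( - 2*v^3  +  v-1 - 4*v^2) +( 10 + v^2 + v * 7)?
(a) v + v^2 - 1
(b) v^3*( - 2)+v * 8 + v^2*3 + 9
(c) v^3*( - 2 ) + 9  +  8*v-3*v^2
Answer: c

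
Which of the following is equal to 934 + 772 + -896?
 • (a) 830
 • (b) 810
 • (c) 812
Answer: b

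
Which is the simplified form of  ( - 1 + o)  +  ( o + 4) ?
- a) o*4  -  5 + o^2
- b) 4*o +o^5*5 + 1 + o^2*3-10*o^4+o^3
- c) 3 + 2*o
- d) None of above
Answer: c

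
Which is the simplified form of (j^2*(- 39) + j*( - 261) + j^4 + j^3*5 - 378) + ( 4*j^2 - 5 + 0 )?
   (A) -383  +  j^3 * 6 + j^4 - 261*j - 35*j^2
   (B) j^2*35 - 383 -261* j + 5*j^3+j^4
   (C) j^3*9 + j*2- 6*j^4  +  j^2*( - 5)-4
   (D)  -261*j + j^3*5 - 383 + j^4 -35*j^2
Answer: D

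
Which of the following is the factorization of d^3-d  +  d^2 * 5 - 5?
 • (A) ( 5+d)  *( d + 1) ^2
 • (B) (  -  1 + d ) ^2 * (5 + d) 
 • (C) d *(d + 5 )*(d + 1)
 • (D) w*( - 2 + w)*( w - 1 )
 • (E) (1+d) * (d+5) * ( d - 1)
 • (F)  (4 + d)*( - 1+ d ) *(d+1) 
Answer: E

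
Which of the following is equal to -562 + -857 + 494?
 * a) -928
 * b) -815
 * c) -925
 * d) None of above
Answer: c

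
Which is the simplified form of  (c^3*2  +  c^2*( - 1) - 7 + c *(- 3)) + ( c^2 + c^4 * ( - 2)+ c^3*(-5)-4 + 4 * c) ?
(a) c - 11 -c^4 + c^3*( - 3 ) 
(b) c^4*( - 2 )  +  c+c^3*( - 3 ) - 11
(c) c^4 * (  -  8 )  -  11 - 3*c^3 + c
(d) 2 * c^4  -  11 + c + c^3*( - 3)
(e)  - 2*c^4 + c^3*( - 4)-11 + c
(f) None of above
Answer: b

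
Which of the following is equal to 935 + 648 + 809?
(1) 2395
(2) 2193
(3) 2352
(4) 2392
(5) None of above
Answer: 4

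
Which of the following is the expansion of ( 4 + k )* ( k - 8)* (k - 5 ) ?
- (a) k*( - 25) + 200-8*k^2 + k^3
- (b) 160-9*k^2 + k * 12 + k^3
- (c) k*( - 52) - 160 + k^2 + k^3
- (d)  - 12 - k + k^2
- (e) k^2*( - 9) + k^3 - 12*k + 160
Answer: e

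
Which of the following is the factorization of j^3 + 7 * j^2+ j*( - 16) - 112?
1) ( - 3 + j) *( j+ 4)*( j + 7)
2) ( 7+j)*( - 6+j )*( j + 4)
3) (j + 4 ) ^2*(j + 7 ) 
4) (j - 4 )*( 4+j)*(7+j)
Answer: 4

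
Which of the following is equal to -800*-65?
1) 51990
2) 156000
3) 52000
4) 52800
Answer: 3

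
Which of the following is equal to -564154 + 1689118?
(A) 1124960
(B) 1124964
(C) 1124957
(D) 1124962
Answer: B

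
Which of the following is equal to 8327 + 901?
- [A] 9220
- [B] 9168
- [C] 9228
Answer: C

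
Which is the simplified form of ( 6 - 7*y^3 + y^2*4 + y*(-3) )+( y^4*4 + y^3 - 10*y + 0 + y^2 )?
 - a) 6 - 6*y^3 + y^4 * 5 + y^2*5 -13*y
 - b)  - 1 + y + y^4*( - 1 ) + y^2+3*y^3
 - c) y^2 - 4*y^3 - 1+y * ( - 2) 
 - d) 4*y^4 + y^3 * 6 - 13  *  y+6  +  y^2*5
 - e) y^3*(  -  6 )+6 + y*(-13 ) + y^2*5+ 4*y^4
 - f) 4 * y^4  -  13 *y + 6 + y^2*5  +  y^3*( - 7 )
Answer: e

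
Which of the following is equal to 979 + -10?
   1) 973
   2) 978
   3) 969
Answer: 3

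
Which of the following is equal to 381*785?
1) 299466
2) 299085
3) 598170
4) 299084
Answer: 2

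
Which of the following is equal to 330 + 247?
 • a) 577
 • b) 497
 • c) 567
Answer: a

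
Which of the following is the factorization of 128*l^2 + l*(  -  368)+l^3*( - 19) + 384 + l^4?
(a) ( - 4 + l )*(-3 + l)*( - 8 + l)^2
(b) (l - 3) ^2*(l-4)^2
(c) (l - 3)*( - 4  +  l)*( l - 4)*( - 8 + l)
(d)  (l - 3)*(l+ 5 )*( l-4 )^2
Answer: c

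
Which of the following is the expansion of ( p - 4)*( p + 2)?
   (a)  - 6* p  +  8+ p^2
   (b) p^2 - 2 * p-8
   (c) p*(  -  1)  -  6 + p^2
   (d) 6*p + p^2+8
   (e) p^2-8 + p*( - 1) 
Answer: b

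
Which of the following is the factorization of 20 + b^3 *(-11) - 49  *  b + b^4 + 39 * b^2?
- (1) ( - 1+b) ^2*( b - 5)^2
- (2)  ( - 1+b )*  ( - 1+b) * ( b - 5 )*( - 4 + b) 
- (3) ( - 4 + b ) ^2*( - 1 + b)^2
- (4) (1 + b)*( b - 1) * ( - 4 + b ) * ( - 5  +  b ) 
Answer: 2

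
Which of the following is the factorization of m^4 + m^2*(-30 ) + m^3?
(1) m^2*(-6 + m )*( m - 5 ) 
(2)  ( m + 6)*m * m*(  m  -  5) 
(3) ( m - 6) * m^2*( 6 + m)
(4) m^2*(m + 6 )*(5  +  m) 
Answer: 2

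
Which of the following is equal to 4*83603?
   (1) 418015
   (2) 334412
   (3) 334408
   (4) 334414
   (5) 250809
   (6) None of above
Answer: 2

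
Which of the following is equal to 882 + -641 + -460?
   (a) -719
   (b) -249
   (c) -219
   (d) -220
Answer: c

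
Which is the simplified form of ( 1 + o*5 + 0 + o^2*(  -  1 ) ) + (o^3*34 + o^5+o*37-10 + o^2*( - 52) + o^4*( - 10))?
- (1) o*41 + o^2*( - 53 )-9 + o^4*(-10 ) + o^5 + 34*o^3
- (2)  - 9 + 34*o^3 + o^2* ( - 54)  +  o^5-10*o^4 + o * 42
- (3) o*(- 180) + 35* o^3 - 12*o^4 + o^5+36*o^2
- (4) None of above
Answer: 4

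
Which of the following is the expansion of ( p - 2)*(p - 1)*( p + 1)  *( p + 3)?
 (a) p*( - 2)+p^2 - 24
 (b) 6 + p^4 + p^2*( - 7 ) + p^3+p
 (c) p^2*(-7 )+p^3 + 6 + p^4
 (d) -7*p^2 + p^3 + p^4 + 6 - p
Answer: d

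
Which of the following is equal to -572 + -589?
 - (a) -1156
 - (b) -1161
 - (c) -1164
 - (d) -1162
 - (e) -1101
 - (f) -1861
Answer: b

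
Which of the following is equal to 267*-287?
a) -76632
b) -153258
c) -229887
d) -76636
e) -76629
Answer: e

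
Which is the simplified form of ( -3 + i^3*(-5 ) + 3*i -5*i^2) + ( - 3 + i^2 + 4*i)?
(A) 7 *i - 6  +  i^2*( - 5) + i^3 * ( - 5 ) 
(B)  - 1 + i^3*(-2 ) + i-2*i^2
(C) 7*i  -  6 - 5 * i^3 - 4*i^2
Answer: C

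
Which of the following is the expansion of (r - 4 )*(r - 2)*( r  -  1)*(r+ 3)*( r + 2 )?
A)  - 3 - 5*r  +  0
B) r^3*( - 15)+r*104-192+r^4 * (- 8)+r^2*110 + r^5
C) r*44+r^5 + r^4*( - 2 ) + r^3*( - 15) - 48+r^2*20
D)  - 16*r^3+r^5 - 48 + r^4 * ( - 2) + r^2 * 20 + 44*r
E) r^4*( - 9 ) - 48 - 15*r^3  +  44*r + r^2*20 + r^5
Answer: C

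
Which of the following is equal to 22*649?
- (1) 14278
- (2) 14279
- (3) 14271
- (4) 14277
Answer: 1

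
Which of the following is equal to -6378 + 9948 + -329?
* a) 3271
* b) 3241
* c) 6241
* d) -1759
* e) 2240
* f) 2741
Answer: b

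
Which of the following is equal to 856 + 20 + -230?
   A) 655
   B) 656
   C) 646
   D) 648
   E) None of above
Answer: C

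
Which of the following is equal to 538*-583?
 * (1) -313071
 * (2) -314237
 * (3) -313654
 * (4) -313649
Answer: 3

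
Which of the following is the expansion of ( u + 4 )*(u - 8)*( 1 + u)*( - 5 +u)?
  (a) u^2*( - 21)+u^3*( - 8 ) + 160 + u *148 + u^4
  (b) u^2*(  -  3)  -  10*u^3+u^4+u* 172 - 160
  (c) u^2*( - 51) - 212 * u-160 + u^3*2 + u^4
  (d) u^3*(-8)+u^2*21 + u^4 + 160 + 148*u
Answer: a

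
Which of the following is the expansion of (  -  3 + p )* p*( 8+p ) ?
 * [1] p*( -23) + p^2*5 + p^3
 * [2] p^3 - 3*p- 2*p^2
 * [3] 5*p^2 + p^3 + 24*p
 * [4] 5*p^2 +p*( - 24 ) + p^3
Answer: 4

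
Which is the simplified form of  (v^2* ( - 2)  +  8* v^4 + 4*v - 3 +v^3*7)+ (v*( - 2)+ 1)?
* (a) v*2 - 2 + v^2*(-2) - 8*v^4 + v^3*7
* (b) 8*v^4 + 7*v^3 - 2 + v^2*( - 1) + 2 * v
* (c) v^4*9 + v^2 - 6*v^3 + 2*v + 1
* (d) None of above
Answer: d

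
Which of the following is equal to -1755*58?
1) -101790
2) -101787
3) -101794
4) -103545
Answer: 1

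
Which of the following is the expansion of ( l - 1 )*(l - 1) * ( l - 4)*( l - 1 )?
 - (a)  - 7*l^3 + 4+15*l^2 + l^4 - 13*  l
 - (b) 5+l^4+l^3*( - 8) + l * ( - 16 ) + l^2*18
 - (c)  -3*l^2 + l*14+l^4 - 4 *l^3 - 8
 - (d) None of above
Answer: a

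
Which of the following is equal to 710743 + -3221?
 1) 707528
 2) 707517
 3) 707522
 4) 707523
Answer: 3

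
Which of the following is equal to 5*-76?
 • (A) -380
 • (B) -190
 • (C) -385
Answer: A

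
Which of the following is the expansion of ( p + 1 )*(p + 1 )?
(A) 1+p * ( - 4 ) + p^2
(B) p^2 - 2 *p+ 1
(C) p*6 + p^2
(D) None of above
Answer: D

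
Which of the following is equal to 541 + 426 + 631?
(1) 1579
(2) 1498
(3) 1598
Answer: 3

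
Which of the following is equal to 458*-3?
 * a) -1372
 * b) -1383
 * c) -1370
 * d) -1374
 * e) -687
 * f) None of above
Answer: d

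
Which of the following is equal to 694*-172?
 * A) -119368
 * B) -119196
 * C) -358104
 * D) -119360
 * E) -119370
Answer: A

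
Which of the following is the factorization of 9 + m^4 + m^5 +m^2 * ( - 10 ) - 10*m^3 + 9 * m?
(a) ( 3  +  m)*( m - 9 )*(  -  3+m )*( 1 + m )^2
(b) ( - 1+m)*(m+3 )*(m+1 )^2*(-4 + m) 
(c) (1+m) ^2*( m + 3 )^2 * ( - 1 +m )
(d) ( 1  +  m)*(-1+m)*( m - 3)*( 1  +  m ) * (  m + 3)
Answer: d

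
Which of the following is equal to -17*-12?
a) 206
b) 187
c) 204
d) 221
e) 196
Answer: c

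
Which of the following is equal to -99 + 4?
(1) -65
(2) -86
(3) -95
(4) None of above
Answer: 3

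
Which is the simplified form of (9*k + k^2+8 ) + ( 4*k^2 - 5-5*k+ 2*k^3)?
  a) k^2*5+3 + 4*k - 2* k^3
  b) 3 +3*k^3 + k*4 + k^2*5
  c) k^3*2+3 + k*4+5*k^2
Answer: c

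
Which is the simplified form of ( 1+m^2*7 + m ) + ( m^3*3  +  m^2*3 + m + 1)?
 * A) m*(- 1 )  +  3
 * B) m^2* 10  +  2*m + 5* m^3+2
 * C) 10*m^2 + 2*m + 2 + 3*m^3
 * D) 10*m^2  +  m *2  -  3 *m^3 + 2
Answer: C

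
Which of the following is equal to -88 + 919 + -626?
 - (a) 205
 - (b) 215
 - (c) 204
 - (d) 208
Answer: a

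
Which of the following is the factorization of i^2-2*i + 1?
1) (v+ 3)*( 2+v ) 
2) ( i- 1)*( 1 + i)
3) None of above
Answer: 3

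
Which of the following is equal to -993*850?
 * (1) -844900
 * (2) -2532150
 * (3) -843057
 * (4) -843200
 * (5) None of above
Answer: 5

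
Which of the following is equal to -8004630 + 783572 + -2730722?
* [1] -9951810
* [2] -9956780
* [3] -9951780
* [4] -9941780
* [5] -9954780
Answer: 3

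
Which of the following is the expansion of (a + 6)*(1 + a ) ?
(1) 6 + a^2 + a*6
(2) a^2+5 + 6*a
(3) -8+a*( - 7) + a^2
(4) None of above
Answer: 4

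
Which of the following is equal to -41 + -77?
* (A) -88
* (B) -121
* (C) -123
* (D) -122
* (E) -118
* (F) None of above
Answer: E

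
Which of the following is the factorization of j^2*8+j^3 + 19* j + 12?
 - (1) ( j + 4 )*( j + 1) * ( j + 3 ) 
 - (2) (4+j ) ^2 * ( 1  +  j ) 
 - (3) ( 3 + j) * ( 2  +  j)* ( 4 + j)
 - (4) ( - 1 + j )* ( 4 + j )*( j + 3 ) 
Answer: 1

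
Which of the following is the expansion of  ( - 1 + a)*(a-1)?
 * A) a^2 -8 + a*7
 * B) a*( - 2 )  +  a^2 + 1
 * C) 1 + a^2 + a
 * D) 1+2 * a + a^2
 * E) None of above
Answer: B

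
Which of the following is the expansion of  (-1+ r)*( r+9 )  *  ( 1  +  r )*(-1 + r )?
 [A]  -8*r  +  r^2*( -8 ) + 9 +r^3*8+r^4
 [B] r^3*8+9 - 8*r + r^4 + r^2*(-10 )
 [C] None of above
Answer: B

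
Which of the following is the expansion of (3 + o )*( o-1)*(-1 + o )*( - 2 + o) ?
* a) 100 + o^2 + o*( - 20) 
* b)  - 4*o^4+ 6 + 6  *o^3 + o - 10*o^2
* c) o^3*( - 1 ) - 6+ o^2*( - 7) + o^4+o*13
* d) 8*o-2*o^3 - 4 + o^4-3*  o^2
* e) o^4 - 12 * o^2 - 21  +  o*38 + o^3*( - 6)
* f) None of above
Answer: c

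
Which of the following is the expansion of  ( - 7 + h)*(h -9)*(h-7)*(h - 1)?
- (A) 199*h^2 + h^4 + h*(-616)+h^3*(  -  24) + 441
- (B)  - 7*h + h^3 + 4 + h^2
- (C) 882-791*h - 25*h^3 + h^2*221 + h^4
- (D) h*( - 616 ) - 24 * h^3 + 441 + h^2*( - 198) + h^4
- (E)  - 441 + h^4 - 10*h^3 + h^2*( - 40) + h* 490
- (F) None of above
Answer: F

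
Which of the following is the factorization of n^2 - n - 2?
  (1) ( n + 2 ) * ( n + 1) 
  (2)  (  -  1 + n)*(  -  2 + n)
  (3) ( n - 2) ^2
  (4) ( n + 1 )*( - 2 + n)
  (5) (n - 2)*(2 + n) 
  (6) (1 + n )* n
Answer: 4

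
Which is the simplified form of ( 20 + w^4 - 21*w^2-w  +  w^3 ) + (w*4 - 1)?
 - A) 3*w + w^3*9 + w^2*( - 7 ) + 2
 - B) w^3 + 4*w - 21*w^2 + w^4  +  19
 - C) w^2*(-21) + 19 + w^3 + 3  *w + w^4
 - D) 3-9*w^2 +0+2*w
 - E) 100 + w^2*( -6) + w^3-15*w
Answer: C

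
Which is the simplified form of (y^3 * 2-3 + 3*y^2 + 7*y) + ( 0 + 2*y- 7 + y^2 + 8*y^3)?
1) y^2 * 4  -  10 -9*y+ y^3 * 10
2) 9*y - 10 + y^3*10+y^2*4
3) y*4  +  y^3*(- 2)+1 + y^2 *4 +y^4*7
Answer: 2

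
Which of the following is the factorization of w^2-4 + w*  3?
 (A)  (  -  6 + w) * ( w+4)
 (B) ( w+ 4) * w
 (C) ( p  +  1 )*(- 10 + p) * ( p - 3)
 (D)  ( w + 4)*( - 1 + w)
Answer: D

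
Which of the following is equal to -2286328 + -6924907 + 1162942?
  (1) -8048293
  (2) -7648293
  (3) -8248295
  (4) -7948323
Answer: 1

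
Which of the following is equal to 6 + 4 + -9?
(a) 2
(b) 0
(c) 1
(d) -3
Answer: c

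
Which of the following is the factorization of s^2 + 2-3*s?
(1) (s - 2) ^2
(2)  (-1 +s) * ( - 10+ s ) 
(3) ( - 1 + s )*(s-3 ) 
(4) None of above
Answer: 4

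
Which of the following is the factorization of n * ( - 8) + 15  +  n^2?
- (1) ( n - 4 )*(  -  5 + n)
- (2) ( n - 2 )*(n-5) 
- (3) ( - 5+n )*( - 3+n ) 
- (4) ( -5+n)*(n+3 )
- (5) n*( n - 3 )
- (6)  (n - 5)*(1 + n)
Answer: 3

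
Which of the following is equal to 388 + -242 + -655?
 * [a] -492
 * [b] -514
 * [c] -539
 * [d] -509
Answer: d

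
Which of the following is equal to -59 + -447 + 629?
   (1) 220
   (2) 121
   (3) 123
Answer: 3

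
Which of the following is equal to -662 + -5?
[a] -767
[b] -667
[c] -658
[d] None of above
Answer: b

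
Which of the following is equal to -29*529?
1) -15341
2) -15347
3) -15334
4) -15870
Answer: 1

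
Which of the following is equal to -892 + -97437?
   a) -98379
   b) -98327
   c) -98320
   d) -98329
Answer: d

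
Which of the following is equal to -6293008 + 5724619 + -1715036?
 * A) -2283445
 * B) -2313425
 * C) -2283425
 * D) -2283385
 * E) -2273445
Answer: C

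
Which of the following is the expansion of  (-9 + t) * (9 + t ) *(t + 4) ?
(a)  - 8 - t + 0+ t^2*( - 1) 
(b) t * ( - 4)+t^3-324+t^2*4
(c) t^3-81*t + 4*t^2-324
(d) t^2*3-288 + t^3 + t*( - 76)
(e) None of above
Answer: c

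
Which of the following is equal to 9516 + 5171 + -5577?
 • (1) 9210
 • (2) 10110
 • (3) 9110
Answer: 3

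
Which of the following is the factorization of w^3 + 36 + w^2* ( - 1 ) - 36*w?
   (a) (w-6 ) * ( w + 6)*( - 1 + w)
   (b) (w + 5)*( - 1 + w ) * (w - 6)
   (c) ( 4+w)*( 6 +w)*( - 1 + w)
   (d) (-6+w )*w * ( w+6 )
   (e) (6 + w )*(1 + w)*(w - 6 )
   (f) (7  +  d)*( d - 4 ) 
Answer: a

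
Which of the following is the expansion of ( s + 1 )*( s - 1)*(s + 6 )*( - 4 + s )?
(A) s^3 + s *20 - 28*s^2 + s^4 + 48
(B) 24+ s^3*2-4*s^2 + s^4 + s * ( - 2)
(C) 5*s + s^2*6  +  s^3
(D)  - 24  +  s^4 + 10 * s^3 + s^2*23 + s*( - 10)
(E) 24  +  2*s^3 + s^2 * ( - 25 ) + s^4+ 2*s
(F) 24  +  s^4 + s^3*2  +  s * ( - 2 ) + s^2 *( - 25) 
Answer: F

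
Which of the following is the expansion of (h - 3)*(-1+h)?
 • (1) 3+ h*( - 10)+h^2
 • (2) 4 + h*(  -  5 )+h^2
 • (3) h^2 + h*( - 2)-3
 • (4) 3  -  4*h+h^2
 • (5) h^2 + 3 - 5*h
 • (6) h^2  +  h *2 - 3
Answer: 4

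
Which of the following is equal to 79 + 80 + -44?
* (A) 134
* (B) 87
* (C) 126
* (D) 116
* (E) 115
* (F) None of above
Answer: E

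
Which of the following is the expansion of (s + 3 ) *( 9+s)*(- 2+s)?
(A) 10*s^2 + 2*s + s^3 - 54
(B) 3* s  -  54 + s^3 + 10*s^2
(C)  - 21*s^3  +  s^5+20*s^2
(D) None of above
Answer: B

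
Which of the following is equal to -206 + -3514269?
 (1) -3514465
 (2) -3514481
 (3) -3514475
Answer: 3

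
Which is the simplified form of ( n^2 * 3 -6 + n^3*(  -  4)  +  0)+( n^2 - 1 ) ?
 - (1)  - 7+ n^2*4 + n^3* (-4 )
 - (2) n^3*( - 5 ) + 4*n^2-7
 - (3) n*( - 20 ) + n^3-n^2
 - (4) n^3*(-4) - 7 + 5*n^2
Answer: 1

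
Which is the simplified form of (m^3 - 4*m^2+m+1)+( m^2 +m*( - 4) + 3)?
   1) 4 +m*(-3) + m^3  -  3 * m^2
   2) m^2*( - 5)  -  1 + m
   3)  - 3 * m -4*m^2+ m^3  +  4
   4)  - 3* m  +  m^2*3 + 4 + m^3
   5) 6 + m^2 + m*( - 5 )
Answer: 1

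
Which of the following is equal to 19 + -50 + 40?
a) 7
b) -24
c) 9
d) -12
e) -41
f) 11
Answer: c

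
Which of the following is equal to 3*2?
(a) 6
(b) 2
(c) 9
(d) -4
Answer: a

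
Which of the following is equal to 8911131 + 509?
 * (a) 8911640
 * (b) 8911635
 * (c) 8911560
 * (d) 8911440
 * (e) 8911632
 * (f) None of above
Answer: a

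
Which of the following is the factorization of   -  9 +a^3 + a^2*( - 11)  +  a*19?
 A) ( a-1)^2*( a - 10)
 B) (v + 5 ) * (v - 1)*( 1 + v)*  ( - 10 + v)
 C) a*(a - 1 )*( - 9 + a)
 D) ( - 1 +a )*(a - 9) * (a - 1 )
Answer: D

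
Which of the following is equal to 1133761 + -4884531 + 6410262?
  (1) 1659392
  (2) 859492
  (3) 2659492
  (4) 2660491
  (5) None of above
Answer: 3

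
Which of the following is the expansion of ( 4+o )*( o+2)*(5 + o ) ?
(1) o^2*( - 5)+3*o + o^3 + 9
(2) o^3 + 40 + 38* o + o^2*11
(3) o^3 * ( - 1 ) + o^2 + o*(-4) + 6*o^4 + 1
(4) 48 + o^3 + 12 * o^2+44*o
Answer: 2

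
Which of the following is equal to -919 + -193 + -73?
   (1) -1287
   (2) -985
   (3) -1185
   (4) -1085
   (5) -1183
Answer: 3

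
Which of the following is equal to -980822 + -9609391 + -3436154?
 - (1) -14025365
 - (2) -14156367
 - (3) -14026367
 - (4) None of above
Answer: 3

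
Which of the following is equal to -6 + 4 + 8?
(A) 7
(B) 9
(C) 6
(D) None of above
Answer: C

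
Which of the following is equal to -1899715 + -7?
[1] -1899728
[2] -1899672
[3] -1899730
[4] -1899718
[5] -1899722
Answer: 5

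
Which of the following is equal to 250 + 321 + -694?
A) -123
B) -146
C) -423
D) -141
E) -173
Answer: A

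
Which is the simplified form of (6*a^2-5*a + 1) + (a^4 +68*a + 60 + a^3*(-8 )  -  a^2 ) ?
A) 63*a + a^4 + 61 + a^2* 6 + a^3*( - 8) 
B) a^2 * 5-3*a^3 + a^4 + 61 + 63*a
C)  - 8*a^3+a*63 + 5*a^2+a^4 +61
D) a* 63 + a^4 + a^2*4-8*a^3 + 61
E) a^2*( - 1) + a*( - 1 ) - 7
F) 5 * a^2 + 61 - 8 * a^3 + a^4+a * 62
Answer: C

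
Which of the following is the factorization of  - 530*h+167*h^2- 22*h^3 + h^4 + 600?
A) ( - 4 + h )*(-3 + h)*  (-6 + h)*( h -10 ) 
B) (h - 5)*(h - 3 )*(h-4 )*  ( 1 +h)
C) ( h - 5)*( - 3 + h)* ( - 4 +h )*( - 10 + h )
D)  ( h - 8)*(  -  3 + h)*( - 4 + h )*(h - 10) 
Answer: C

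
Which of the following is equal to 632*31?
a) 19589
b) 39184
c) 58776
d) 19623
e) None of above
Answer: e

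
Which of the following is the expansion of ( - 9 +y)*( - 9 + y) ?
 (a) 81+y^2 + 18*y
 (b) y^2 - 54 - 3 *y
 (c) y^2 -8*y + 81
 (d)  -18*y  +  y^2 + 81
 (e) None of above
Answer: d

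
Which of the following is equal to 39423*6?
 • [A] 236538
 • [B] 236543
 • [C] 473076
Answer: A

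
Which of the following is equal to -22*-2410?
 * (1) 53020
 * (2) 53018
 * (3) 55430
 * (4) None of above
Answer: 1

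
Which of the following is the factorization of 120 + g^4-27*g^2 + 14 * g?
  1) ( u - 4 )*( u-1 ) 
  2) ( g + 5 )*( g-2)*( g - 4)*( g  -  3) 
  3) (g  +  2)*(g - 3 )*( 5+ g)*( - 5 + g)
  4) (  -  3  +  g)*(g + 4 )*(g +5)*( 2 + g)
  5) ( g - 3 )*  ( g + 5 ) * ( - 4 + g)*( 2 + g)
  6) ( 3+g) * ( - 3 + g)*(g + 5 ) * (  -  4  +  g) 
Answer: 5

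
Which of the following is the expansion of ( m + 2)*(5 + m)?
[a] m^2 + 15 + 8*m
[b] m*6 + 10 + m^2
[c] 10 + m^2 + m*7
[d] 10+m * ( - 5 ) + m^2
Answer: c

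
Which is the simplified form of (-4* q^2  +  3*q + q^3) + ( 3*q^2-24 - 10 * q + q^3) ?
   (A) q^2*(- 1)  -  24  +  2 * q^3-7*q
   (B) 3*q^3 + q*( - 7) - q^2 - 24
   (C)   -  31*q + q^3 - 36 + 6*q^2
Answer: A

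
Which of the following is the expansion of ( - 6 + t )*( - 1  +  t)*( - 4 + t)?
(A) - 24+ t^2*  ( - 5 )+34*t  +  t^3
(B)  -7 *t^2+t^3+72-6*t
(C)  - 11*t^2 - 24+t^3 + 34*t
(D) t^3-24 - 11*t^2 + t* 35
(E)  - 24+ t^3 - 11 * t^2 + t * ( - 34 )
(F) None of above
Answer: C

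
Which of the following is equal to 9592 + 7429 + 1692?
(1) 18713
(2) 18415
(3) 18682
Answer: 1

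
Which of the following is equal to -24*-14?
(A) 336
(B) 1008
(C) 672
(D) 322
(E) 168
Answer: A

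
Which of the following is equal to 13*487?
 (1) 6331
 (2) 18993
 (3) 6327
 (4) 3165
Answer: 1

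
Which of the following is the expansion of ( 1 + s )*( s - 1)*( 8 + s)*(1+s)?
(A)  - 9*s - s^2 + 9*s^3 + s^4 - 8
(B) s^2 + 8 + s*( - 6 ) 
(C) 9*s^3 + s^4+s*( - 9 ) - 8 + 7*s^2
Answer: C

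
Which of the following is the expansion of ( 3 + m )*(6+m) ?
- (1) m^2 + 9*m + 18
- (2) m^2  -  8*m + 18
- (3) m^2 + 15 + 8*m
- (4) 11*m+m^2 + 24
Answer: 1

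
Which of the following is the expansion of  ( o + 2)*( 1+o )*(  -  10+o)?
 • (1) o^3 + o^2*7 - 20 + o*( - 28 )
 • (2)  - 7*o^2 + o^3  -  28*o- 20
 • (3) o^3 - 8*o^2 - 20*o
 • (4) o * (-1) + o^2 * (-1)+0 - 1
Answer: 2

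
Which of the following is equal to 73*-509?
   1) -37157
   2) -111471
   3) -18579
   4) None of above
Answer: 1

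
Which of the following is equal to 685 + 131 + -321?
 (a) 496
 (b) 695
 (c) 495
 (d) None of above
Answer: c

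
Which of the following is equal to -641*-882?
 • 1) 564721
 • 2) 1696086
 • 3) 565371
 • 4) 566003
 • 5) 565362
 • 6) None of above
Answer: 5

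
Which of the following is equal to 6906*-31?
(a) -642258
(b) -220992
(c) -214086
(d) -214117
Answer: c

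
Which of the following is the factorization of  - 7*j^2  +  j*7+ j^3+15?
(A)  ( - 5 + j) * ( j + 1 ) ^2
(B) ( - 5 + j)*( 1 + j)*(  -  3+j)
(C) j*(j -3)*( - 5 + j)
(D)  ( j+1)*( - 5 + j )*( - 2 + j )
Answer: B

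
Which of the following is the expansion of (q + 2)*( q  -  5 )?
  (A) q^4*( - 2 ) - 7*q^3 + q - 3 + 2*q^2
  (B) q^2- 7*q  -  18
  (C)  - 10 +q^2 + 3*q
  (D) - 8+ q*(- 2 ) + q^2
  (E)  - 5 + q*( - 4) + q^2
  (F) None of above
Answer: F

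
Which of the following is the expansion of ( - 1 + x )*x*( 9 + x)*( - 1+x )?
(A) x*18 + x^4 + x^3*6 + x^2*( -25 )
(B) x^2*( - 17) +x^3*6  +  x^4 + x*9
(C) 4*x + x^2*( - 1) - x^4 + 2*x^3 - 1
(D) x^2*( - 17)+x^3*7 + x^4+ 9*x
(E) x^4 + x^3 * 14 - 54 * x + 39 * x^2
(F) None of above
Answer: D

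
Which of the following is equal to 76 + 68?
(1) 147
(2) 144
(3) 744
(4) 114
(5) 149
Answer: 2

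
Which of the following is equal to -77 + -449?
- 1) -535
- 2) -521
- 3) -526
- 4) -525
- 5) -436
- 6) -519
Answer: 3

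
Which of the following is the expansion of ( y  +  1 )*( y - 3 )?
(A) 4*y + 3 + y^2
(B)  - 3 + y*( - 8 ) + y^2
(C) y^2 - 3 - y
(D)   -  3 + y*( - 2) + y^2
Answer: D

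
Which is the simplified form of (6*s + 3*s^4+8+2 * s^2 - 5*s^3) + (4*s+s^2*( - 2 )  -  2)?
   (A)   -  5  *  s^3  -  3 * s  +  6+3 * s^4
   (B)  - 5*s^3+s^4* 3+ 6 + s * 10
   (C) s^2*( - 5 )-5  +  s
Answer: B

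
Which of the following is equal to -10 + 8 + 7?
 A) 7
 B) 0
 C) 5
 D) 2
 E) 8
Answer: C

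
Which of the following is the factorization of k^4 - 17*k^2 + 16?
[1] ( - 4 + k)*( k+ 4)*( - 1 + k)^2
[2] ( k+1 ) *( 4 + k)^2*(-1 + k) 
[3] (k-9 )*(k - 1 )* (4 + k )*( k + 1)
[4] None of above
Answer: 4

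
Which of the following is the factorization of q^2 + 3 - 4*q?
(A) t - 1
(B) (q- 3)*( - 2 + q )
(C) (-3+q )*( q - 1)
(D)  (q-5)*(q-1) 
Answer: C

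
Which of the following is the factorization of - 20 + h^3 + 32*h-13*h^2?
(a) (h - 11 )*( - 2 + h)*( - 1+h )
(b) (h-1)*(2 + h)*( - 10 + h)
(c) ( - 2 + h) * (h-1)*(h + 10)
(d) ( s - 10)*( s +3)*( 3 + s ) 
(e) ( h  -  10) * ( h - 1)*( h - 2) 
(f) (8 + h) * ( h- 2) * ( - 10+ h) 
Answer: e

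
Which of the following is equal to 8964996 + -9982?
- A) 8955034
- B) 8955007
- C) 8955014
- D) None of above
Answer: C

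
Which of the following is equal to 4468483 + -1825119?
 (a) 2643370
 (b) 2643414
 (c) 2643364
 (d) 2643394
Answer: c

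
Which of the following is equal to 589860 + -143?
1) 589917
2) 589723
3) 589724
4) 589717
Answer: 4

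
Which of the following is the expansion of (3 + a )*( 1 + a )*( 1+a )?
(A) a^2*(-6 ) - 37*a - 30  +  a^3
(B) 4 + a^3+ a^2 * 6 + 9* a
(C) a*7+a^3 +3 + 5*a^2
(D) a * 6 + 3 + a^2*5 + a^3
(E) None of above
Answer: C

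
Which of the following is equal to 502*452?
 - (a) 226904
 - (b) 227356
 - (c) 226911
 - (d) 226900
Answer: a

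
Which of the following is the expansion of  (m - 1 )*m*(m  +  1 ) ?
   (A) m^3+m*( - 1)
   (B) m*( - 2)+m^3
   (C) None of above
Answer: A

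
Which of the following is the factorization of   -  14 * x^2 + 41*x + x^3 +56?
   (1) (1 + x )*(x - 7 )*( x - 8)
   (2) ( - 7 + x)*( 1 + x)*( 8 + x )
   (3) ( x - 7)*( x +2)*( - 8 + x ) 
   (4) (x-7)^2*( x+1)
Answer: 1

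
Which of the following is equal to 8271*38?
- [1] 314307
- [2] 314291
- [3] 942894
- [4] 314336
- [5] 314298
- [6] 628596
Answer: 5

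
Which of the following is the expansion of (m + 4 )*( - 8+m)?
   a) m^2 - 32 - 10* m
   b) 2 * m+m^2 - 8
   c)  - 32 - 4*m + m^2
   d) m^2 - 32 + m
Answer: c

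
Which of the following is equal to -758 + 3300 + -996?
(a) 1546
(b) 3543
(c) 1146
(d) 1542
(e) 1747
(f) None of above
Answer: a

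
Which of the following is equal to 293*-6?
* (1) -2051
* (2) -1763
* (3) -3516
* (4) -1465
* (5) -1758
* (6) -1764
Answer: 5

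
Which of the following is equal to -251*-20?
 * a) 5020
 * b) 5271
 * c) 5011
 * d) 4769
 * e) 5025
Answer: a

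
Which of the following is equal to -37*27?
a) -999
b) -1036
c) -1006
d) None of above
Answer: a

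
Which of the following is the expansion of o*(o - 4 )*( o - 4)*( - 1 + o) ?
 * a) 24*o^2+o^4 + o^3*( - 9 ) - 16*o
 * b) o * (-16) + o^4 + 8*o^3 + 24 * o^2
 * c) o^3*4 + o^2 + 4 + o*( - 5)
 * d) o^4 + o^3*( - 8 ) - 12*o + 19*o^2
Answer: a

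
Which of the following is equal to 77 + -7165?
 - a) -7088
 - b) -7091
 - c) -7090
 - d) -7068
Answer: a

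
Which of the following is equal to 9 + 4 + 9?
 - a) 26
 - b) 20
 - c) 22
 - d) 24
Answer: c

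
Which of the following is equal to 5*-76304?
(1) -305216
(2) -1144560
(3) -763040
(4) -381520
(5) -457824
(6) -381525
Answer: 4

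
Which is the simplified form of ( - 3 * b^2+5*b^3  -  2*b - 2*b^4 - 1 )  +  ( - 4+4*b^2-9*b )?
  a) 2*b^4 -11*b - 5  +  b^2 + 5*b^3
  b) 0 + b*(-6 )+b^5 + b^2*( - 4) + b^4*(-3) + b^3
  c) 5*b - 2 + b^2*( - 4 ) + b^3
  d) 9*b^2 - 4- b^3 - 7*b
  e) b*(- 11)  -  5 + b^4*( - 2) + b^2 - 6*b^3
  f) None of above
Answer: f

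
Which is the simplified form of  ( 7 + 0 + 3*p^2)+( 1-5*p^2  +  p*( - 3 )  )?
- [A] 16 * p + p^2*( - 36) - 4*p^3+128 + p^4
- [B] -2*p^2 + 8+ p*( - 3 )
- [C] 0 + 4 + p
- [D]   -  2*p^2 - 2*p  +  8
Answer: B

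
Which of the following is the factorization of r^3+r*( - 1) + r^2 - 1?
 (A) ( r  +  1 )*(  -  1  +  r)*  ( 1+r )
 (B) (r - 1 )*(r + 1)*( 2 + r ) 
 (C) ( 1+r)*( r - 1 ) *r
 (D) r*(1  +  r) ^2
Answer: A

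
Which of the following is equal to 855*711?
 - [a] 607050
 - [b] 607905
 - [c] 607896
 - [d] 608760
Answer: b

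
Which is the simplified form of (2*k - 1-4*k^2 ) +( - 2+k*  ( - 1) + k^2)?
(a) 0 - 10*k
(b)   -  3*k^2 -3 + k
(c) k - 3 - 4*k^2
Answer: b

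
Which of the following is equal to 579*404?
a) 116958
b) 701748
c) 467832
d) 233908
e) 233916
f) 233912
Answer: e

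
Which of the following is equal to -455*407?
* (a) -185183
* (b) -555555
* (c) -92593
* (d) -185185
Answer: d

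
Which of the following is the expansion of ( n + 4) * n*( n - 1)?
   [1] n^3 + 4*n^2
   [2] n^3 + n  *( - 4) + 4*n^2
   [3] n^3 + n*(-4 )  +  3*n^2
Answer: 3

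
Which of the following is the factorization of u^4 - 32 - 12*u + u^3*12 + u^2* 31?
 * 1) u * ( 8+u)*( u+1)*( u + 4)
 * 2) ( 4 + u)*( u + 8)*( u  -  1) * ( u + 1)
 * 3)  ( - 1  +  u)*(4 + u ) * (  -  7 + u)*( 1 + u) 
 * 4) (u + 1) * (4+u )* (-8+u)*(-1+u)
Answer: 2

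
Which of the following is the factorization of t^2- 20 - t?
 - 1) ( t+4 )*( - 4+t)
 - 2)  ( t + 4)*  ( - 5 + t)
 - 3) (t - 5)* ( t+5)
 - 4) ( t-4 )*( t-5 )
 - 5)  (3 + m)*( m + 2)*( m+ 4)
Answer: 2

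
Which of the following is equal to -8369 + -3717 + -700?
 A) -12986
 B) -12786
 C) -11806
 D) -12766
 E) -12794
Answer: B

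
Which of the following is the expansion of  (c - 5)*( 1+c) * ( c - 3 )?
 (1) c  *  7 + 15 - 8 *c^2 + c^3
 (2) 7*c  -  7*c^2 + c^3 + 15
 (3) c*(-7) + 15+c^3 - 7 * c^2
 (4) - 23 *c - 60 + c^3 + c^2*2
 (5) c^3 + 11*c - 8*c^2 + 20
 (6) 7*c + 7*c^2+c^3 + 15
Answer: 2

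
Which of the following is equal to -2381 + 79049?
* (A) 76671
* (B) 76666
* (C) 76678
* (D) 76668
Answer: D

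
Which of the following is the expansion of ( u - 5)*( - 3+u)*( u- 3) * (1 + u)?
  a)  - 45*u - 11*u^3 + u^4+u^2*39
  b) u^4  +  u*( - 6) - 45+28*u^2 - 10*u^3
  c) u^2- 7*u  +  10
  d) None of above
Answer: b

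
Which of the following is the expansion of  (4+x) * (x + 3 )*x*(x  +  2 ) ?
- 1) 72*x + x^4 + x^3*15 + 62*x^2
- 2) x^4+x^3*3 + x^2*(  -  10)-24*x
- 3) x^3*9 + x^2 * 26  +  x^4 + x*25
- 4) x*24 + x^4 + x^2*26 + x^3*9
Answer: 4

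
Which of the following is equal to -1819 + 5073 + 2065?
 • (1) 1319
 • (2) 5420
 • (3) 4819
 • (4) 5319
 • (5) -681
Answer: 4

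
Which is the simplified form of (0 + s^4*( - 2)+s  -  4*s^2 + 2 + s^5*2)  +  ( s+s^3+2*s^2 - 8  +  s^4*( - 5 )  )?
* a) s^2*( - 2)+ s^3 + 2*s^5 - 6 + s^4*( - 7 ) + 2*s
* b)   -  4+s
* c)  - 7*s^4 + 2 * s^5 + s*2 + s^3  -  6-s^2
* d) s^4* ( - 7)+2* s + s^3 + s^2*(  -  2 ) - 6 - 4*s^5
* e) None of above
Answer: a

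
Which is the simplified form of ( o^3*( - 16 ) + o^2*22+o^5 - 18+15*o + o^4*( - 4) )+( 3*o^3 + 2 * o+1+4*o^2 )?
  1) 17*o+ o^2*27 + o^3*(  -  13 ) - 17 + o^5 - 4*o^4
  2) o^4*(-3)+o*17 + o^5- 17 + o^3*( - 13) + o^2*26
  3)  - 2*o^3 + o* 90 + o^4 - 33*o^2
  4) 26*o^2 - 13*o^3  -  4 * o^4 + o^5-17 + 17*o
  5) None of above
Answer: 4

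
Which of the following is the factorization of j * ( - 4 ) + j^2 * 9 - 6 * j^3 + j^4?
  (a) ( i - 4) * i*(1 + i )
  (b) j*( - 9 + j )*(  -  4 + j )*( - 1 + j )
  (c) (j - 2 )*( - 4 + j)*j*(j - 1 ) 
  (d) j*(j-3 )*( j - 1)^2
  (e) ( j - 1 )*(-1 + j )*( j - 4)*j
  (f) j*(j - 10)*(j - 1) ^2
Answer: e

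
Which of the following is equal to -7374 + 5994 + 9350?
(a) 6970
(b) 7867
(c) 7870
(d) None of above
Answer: d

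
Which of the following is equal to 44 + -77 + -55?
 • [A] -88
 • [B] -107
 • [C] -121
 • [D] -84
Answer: A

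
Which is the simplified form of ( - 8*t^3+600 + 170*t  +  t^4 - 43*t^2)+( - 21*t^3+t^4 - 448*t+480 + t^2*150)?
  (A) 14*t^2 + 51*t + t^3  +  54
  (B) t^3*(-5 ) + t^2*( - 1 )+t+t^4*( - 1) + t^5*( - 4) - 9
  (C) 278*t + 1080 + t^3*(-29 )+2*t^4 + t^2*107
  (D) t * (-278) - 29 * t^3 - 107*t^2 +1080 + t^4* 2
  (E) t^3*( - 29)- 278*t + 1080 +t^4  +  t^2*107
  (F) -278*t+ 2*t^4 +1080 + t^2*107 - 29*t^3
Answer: F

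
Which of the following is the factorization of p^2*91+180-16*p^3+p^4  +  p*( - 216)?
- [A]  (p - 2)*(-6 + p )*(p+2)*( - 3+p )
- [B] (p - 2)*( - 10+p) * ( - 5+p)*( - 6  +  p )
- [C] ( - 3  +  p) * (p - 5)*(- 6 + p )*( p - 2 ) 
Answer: C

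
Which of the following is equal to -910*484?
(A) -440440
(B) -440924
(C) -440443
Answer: A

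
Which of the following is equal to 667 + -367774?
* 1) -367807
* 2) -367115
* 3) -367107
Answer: 3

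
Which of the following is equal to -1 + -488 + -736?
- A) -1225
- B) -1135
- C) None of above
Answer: A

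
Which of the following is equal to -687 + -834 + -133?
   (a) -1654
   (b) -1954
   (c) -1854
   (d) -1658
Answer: a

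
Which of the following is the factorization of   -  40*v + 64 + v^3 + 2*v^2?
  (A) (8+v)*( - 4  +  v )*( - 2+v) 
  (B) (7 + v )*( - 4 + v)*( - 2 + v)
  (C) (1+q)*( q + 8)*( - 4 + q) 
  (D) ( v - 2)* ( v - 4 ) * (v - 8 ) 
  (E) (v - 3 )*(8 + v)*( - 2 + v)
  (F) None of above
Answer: A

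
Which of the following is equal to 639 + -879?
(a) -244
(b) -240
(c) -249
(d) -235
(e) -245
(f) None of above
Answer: b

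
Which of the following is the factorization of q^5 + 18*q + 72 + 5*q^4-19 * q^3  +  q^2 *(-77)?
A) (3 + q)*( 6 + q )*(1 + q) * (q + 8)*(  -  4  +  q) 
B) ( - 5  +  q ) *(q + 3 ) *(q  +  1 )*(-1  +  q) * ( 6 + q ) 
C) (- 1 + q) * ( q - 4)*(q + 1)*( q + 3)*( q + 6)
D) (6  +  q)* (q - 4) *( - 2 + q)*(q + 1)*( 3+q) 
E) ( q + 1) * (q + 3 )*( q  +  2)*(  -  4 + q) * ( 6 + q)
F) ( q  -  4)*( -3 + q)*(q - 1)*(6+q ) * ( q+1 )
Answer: C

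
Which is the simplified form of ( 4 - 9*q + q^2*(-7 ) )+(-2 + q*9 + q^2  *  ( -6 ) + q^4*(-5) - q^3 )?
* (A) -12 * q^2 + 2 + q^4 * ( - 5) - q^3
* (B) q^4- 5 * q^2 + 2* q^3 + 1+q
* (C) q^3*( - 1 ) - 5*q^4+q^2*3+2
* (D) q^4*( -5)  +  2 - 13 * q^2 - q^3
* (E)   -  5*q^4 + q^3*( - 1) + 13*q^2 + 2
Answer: D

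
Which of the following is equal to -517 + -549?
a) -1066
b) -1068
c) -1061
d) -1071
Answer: a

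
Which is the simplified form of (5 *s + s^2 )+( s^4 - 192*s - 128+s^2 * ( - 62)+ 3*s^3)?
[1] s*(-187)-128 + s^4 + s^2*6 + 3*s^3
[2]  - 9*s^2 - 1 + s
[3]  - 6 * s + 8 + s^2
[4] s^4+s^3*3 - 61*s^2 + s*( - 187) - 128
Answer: 4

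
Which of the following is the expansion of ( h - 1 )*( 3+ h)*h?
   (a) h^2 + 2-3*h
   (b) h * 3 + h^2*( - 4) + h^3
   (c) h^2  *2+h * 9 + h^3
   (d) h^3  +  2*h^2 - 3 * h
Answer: d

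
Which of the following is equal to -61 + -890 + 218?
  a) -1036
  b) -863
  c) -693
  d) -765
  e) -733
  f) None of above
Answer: e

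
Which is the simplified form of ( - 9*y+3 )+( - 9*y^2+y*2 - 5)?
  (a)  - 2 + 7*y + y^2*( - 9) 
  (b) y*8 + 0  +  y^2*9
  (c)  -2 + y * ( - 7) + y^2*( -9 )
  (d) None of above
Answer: c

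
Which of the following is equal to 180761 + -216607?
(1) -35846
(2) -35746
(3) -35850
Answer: 1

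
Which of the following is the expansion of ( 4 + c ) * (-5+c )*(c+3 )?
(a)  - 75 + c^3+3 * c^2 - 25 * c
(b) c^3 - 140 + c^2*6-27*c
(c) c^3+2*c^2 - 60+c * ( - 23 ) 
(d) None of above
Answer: c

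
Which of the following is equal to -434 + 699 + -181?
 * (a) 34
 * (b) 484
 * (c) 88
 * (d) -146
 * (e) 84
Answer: e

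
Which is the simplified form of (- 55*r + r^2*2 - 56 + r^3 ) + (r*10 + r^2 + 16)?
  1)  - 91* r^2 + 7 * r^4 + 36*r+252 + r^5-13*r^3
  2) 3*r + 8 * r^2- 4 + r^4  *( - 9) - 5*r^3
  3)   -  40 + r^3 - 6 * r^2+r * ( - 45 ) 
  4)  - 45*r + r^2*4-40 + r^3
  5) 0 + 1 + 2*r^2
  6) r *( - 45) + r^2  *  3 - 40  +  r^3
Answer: 6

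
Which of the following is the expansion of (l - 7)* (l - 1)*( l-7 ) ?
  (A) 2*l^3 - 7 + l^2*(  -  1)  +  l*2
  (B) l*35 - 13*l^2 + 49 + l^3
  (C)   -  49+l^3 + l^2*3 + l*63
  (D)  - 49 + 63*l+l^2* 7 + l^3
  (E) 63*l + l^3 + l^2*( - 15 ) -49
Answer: E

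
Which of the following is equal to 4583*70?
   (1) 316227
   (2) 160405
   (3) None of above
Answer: 3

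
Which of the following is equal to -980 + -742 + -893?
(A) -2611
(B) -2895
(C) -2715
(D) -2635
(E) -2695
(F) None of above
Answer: F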